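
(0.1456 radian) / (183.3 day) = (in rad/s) 9.194e-09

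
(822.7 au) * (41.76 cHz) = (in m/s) 5.14e+13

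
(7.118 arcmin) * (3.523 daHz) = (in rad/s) 0.07295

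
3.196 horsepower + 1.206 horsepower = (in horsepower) 4.402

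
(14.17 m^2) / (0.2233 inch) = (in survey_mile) 1.552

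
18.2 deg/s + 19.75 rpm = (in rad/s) 2.386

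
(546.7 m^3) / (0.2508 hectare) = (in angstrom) 2.18e+09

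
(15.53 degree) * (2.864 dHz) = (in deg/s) 4.448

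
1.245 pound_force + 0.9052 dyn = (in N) 5.538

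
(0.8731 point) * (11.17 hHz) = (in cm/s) 34.4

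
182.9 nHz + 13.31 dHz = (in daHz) 0.1331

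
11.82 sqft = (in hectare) 0.0001098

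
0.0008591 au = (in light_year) 1.358e-08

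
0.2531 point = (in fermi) 8.929e+10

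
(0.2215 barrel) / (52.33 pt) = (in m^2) 1.908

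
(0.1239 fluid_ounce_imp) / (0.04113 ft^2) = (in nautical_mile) 4.975e-07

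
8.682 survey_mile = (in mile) 8.682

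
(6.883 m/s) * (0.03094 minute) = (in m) 12.78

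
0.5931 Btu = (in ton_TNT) 1.496e-07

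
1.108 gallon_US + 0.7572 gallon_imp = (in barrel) 0.04803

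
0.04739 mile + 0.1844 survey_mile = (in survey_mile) 0.2318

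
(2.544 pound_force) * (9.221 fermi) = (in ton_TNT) 2.494e-23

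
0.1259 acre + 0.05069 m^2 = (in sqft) 5485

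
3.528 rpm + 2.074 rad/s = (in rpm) 23.33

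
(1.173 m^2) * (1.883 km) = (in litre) 2.209e+06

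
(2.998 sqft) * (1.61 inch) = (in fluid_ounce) 385.1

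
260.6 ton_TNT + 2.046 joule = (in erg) 1.09e+19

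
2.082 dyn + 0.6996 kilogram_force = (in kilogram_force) 0.6996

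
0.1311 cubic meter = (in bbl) 0.8246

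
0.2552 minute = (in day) 0.0001772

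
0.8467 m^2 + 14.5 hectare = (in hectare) 14.5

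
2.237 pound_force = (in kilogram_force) 1.015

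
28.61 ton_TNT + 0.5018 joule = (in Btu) 1.135e+08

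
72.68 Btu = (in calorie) 1.833e+04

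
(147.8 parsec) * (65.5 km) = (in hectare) 2.987e+19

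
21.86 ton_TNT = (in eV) 5.709e+29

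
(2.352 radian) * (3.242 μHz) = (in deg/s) 0.0004369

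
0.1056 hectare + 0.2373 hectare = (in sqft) 3.691e+04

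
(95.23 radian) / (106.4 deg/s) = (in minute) 0.8547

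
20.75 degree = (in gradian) 23.06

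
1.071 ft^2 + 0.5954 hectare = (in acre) 1.471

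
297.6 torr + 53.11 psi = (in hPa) 4059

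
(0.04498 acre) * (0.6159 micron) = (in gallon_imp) 0.02466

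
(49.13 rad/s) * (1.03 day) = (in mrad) 4.372e+09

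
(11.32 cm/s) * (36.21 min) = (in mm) 2.459e+05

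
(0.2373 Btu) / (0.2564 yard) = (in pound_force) 240.1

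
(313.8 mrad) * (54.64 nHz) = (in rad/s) 1.715e-08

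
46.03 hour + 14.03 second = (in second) 1.657e+05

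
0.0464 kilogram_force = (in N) 0.455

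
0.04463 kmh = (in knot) 0.0241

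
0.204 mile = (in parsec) 1.064e-14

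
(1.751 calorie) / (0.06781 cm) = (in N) 1.08e+04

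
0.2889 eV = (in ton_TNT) 1.106e-29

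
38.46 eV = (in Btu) 5.84e-21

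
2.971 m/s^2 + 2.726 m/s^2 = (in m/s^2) 5.697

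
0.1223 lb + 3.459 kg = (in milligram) 3.514e+06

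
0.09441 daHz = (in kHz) 0.0009441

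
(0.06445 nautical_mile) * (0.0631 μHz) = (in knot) 1.464e-05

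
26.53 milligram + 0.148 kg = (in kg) 0.148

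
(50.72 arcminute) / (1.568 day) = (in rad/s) 1.089e-07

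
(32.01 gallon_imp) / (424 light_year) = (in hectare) 3.628e-24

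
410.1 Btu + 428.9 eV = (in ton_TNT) 0.0001034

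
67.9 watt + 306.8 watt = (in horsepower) 0.5025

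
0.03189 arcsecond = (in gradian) 9.843e-06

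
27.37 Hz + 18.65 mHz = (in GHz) 2.739e-08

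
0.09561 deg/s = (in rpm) 0.01594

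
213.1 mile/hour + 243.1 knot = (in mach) 0.6471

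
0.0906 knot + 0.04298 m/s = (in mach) 0.0002631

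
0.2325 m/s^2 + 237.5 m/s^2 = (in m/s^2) 237.7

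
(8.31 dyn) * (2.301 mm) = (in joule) 1.912e-07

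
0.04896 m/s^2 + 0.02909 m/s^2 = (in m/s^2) 0.07805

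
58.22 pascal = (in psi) 0.008444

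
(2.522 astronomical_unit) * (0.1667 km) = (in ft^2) 6.77e+14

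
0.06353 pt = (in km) 2.241e-08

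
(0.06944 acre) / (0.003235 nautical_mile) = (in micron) 4.69e+07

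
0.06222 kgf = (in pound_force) 0.1372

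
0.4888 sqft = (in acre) 1.122e-05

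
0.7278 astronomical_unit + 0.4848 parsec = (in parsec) 0.4848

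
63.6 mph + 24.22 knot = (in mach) 0.1201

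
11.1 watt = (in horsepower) 0.01489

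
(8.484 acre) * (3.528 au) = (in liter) 1.812e+19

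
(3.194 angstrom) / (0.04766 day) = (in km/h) 2.792e-13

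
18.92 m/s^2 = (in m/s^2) 18.92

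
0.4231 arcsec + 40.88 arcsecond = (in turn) 3.187e-05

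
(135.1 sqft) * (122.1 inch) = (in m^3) 38.93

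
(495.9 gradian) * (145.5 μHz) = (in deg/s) 0.06494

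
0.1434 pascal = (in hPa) 0.001434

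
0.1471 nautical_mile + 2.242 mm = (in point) 7.722e+05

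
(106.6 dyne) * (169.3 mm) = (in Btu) 1.711e-07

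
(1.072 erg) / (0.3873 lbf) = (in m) 6.222e-08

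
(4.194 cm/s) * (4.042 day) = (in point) 4.152e+07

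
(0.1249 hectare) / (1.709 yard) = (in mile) 0.4966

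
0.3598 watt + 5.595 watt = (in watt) 5.955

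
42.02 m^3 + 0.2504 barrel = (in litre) 4.206e+04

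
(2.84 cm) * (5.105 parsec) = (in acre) 1.105e+12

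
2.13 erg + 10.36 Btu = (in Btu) 10.36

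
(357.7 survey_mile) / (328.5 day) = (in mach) 5.957e-05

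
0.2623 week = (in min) 2644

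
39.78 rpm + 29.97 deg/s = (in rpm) 44.78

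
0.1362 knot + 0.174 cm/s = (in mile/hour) 0.1606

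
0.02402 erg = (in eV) 1.499e+10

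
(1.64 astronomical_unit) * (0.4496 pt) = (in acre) 9616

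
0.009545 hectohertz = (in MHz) 9.545e-07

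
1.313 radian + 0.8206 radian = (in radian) 2.134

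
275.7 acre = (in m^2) 1.116e+06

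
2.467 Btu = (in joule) 2603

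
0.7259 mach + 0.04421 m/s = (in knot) 480.5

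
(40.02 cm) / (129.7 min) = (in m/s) 5.143e-05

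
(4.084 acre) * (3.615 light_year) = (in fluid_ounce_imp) 1.989e+25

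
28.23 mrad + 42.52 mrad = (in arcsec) 1.459e+04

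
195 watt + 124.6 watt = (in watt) 319.6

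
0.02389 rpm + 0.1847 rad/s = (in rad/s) 0.1872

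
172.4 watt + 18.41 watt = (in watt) 190.8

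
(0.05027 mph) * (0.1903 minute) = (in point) 727.4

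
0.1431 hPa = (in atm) 0.0001412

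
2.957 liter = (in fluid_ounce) 99.99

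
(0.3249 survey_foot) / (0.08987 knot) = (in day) 2.479e-05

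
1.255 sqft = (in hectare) 1.166e-05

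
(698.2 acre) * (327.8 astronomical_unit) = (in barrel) 8.715e+20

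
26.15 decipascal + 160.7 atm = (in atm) 160.7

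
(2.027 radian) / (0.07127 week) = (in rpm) 0.0004491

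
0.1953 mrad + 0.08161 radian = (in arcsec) 1.687e+04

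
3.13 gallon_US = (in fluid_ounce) 400.6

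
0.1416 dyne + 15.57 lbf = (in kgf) 7.062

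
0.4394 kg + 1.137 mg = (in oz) 15.5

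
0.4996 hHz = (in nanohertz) 4.996e+10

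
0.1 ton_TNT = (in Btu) 3.966e+05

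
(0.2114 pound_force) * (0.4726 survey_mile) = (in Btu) 0.6779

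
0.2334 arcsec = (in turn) 1.801e-07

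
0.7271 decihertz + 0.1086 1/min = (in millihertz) 74.52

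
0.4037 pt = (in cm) 0.01424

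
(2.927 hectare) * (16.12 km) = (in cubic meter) 4.718e+08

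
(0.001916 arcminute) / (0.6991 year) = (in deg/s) 1.448e-12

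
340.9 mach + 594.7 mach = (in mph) 7.126e+05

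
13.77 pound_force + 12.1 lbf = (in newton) 115.1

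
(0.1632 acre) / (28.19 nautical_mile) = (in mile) 7.861e-06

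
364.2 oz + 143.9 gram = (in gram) 1.047e+04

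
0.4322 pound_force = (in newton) 1.923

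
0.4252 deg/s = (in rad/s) 0.007421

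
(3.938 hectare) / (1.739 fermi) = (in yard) 2.477e+19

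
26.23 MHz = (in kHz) 2.623e+04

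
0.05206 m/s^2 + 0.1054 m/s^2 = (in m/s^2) 0.1575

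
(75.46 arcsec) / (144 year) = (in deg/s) 4.616e-12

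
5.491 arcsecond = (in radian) 2.662e-05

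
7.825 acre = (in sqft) 3.409e+05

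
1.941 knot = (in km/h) 3.595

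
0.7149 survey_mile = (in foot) 3775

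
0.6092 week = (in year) 0.01168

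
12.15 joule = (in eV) 7.583e+19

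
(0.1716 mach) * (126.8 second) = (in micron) 7.409e+09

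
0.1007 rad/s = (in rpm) 0.9616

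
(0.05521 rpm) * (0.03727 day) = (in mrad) 1.862e+04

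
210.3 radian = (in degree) 1.205e+04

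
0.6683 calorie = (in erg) 2.796e+07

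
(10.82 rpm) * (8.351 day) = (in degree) 4.684e+07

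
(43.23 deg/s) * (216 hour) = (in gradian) 3.735e+07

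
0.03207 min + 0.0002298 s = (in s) 1.924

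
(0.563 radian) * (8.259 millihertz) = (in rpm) 0.0444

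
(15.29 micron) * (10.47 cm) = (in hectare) 1.601e-10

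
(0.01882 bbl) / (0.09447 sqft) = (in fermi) 3.409e+14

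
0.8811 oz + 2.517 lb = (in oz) 41.15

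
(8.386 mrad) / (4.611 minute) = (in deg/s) 0.001737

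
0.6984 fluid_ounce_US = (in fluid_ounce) 0.6984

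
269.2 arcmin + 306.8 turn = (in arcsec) 3.976e+08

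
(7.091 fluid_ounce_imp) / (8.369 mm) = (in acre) 5.949e-06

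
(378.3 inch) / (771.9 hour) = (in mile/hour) 7.735e-06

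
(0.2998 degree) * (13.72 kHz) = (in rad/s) 71.79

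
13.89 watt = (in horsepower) 0.01863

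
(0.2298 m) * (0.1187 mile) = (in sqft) 472.5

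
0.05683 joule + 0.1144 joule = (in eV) 1.069e+18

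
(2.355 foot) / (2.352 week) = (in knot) 9.809e-07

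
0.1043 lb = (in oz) 1.669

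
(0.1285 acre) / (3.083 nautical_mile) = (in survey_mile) 5.659e-05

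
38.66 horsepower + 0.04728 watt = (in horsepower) 38.66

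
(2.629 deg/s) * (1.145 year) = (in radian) 1.657e+06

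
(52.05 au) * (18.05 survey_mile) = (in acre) 5.589e+13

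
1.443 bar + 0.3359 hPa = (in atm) 1.424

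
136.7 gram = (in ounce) 4.822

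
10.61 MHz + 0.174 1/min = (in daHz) 1.061e+06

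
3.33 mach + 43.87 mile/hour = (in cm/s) 1.153e+05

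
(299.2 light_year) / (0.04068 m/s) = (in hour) 1.933e+16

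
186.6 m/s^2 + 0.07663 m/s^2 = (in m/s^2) 186.7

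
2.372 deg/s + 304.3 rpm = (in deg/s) 1828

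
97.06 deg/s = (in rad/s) 1.694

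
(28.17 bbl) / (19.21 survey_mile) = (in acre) 3.58e-08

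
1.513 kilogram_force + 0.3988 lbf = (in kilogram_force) 1.694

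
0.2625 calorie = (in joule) 1.098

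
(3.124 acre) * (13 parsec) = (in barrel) 3.19e+22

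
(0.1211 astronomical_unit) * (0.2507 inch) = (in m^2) 1.154e+08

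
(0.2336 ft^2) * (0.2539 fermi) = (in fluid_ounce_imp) 1.939e-13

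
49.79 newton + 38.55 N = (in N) 88.34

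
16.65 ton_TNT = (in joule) 6.966e+10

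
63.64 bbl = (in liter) 1.012e+04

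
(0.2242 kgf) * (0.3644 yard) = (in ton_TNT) 1.751e-10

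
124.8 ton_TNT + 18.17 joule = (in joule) 5.222e+11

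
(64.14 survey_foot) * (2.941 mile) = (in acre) 22.86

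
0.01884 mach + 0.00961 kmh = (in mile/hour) 14.36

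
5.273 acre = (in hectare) 2.134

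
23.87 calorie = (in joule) 99.87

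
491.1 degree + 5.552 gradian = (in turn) 1.378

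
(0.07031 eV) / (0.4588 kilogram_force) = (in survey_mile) 1.556e-24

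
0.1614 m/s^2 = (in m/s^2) 0.1614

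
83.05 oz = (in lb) 5.191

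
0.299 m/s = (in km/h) 1.076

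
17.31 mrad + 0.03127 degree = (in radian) 0.01786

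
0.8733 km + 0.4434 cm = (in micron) 8.733e+08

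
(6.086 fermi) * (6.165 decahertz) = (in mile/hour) 8.393e-13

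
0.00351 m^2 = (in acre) 8.673e-07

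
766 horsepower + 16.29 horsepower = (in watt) 5.834e+05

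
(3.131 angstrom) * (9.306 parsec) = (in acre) 2.222e+04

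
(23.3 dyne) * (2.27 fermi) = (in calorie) 1.264e-19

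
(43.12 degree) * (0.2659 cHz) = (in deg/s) 0.1147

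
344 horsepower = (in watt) 2.565e+05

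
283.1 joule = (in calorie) 67.66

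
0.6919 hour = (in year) 7.898e-05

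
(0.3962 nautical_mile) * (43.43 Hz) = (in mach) 93.59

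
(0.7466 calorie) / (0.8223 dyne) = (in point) 1.077e+09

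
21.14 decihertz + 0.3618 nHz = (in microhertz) 2.114e+06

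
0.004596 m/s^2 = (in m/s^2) 0.004596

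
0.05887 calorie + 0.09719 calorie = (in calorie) 0.1561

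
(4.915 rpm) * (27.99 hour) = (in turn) 8254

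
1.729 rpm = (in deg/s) 10.37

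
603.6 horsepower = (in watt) 4.501e+05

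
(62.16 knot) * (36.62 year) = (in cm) 3.693e+12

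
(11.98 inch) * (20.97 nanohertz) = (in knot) 1.24e-08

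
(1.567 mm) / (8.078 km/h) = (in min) 1.164e-05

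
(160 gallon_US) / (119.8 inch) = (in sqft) 2.142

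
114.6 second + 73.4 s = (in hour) 0.05222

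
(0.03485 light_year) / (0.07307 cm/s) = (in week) 7.461e+11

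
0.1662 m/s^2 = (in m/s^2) 0.1662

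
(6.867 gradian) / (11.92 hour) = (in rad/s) 2.514e-06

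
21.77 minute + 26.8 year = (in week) 1397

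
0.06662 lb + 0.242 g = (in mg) 3.046e+04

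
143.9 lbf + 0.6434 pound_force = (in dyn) 6.43e+07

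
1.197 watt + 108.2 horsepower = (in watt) 8.069e+04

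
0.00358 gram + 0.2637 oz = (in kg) 0.007479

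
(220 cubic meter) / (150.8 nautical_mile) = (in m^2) 0.0007877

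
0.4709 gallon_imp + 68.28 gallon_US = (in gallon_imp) 57.33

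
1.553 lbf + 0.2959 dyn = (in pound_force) 1.553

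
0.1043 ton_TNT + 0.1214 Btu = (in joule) 4.364e+08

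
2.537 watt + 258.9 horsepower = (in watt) 1.931e+05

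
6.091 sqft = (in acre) 0.0001398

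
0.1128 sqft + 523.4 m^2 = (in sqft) 5634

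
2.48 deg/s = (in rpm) 0.4133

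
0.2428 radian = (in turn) 0.03864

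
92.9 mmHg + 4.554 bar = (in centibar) 467.8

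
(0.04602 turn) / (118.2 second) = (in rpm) 0.02336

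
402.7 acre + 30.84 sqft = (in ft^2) 1.754e+07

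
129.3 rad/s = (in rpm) 1235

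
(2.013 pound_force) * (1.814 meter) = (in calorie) 3.882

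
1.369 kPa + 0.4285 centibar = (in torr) 13.48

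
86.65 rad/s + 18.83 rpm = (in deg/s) 5078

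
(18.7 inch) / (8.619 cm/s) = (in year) 1.747e-07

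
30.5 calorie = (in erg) 1.276e+09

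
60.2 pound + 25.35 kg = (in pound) 116.1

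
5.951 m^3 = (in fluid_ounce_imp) 2.094e+05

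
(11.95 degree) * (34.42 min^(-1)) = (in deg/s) 6.855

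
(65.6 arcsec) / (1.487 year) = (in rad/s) 6.782e-12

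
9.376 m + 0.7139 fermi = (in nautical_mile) 0.005063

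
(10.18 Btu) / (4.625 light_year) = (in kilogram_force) 2.503e-14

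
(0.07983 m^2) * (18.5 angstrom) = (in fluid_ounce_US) 4.994e-06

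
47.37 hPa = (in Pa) 4737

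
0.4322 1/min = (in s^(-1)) 0.007203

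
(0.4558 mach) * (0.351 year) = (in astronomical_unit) 0.01148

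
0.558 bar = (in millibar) 558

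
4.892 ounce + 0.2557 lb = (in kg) 0.2547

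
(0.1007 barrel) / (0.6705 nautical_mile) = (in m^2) 1.289e-05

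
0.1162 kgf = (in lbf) 0.2562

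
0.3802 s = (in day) 4.4e-06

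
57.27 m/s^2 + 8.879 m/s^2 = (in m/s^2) 66.15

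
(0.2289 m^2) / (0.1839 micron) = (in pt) 3.528e+09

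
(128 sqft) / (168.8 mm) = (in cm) 7045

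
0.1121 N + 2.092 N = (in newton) 2.204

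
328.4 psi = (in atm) 22.35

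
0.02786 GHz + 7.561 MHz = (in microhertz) 3.542e+13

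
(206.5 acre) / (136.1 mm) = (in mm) 6.14e+09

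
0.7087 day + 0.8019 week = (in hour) 151.7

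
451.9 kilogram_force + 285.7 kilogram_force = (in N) 7233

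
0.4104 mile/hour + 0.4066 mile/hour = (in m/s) 0.3652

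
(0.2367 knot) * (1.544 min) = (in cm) 1128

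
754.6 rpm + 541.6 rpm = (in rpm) 1296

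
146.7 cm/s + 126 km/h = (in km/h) 131.3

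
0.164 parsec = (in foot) 1.66e+16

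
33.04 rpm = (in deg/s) 198.2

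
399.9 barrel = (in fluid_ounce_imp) 2.238e+06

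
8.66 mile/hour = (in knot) 7.525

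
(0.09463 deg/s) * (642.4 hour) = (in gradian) 2.432e+05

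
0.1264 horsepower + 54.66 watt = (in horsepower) 0.1997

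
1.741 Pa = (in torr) 0.01306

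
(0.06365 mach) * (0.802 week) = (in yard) 1.15e+07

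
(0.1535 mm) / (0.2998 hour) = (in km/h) 5.12e-07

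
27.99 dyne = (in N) 0.0002799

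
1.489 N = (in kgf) 0.1518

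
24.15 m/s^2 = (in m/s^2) 24.15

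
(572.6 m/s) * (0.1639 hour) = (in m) 3.379e+05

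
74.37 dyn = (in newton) 0.0007437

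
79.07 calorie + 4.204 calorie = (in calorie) 83.27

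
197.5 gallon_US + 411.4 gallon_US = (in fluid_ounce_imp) 8.112e+04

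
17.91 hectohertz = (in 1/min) 1.075e+05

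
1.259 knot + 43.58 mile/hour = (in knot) 39.13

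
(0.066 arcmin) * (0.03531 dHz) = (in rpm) 6.474e-07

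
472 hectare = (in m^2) 4.72e+06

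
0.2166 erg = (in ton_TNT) 5.177e-18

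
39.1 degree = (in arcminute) 2346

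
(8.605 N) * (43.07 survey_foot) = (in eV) 7.051e+20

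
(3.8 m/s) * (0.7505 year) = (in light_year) 9.506e-09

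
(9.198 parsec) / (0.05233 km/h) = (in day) 2.26e+14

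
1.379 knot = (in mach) 0.002083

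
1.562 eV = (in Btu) 2.372e-22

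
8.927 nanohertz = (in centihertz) 8.927e-07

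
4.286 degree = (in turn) 0.01191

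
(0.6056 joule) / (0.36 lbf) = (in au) 2.528e-12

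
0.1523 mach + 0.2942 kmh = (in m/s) 51.94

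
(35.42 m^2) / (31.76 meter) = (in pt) 3161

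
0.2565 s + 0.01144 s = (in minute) 0.004466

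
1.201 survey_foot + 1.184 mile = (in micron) 1.906e+09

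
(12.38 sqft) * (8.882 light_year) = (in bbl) 6.079e+17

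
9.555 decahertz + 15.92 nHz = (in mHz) 9.555e+04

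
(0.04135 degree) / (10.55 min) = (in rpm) 1.089e-05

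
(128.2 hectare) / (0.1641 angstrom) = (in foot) 2.563e+17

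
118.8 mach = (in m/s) 4.045e+04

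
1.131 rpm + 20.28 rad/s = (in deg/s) 1169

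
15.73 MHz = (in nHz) 1.573e+16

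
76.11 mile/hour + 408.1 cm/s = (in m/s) 38.11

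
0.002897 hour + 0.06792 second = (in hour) 0.002916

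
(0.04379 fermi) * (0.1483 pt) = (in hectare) 2.291e-25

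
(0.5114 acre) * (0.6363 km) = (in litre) 1.317e+09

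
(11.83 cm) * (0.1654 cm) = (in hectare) 1.957e-08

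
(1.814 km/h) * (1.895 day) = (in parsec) 2.674e-12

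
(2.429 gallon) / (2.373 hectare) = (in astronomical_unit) 2.59e-18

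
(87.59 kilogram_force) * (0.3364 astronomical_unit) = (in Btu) 4.097e+10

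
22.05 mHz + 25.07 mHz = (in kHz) 4.712e-05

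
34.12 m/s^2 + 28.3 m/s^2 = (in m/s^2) 62.42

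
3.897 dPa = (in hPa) 0.003897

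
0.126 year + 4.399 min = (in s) 3.974e+06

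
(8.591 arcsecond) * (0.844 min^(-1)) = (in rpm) 5.595e-06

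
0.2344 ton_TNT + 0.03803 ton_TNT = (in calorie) 2.724e+08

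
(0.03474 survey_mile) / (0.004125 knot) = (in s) 2.635e+04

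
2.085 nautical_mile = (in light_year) 4.082e-13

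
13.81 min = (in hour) 0.2302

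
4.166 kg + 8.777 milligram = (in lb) 9.184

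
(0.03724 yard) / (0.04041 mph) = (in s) 1.885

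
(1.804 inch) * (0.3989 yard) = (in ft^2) 0.1799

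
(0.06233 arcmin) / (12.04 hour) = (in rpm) 3.995e-09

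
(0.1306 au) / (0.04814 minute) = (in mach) 1.987e+07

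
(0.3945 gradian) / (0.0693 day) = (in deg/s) 5.93e-05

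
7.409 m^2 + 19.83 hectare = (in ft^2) 2.135e+06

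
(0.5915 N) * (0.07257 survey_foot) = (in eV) 8.166e+16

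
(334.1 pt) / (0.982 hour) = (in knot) 6.481e-05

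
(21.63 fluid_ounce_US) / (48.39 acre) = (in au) 2.184e-20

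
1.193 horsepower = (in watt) 889.6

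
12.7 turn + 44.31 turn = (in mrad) 3.582e+05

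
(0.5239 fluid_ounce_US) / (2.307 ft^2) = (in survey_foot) 0.0002372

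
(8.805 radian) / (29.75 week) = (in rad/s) 4.894e-07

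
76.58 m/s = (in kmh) 275.7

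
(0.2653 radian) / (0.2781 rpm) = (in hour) 0.00253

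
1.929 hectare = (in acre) 4.767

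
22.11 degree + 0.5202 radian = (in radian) 0.9061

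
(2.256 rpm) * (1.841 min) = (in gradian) 1661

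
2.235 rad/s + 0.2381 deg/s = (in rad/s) 2.239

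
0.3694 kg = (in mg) 3.694e+05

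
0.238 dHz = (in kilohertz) 2.38e-05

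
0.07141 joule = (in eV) 4.457e+17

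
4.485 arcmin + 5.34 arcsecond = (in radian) 0.001331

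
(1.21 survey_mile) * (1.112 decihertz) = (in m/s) 216.5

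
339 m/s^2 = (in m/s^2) 339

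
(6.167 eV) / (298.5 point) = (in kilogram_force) 9.568e-19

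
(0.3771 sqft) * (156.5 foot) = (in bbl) 10.51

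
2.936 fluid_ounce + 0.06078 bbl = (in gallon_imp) 2.145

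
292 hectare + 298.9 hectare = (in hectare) 590.9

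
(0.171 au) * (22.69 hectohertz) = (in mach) 1.705e+11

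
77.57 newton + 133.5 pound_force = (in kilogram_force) 68.46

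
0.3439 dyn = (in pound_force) 7.731e-07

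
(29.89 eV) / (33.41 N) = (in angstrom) 1.433e-09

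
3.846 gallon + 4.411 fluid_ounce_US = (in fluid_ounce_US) 496.7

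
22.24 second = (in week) 3.677e-05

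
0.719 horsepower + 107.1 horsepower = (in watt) 8.04e+04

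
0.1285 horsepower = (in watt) 95.82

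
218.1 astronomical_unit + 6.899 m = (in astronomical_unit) 218.1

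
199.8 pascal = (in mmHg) 1.499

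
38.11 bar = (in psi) 552.7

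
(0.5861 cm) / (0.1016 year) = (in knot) 3.556e-09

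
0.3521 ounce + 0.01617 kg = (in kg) 0.02615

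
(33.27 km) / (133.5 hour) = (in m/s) 0.06923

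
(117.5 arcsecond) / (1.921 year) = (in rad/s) 9.403e-12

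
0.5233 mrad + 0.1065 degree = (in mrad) 2.382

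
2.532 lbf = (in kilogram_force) 1.148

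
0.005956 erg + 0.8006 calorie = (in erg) 3.35e+07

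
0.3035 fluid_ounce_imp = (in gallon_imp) 0.001897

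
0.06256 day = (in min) 90.09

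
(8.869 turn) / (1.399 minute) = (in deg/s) 38.04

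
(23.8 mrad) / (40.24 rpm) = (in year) 1.791e-10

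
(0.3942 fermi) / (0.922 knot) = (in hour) 2.309e-19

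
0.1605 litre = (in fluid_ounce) 5.427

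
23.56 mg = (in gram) 0.02356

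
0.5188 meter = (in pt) 1471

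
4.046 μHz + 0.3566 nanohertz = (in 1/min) 0.0002428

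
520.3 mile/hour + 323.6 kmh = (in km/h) 1161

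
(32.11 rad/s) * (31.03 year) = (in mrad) 3.142e+13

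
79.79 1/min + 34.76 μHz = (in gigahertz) 1.33e-09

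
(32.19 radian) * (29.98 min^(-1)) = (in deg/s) 921.6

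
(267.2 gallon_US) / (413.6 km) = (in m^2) 2.446e-06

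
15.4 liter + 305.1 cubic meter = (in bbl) 1919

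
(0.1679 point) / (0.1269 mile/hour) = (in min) 1.74e-05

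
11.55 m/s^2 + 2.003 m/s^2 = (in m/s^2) 13.55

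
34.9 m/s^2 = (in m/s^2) 34.9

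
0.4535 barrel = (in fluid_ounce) 2438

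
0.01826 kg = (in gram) 18.26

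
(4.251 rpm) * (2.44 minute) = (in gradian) 4149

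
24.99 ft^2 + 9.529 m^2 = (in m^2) 11.85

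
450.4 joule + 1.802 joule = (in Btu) 0.4286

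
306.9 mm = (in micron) 3.069e+05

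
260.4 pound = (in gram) 1.181e+05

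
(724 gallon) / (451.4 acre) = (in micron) 1.5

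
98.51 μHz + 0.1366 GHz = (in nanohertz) 1.366e+17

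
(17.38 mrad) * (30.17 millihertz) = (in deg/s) 0.03004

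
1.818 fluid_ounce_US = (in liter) 0.05376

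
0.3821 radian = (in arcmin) 1314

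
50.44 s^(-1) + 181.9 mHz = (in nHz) 5.062e+10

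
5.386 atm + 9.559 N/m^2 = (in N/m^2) 5.457e+05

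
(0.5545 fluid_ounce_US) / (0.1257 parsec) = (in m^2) 4.228e-21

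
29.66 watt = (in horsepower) 0.03977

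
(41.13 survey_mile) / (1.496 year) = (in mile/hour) 0.003139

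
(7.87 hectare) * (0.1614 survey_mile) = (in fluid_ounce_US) 6.912e+11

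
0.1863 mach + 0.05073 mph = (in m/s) 63.46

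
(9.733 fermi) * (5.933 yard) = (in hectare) 5.28e-18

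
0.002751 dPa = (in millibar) 2.751e-06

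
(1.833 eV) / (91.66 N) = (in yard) 3.504e-21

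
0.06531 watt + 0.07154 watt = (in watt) 0.1369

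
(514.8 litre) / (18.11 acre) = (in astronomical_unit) 4.695e-17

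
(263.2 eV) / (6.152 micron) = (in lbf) 1.541e-12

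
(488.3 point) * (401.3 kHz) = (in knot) 1.344e+05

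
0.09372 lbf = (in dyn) 4.169e+04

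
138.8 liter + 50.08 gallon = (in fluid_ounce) 1.11e+04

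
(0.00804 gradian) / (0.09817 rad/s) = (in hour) 3.574e-07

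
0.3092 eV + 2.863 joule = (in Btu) 0.002714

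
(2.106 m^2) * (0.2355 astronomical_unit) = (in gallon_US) 1.96e+13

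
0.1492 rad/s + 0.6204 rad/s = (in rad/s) 0.7696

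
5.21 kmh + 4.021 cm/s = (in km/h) 5.355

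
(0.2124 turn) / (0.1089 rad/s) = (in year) 3.886e-07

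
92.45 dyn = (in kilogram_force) 9.427e-05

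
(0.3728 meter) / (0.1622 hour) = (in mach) 1.875e-06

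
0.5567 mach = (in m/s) 189.6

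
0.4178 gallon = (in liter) 1.582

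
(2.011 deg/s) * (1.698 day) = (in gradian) 3.278e+05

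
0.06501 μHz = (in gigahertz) 6.501e-17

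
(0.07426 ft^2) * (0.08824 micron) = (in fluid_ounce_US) 2.058e-05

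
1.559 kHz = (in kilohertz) 1.559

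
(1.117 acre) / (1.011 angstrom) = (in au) 298.9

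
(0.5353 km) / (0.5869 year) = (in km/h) 0.0001041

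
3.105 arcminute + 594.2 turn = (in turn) 594.2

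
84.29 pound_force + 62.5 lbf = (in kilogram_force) 66.58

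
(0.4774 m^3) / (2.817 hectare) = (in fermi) 1.695e+10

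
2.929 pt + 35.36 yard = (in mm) 3.233e+04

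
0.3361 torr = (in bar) 0.0004481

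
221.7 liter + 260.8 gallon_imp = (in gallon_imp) 309.6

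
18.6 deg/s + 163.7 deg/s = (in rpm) 30.38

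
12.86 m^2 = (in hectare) 0.001286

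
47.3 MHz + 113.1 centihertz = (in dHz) 4.73e+08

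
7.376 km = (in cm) 7.376e+05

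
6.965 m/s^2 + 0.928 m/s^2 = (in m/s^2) 7.893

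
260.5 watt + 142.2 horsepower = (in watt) 1.063e+05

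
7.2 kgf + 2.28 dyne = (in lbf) 15.87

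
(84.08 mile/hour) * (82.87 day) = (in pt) 7.629e+11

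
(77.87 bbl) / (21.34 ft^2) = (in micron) 6.245e+06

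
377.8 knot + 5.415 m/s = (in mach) 0.5867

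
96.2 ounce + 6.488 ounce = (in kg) 2.911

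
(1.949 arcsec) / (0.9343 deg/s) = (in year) 1.837e-11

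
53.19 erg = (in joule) 5.319e-06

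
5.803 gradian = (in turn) 0.01451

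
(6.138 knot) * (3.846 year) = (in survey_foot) 1.257e+09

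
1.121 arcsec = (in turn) 8.65e-07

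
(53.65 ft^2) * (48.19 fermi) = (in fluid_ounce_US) 8.122e-09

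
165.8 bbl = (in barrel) 165.8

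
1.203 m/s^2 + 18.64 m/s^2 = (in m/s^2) 19.84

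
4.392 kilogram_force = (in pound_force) 9.683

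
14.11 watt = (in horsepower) 0.01892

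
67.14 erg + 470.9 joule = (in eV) 2.939e+21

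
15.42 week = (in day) 107.9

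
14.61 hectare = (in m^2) 1.461e+05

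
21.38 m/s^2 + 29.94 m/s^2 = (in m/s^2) 51.32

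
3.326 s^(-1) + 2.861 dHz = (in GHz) 3.612e-09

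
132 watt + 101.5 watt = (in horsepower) 0.3131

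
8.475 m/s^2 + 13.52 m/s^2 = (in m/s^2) 21.99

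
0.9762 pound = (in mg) 4.428e+05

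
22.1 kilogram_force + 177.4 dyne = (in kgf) 22.1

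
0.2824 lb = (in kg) 0.1281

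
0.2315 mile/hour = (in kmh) 0.3726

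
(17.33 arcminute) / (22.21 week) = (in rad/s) 3.753e-10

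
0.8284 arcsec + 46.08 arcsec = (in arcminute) 0.7818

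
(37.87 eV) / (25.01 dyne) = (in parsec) 7.862e-31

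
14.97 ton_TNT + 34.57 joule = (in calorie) 1.497e+10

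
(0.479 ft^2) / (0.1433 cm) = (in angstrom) 3.105e+11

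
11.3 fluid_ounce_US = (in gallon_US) 0.08828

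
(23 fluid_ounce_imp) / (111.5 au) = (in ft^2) 4.217e-16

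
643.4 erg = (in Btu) 6.098e-08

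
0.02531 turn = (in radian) 0.159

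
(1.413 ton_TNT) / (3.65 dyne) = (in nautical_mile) 8.746e+10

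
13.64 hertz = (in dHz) 136.4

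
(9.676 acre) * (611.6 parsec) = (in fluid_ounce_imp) 2.601e+28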